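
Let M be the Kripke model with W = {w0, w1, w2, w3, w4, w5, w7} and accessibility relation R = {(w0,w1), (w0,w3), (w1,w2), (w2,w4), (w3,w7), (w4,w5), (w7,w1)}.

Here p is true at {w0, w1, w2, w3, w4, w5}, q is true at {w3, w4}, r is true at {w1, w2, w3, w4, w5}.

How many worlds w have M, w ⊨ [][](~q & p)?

5

w0: successors {w1, w3}; [](~q & p) there: w1:T, w3:F. ✗
w1: successors {w2}; [](~q & p) there: w2:F. ✗
w2: successors {w4}; [](~q & p) there: w4:T. ✓
w3: successors {w7}; [](~q & p) there: w7:T. ✓
w4: successors {w5}; [](~q & p) there: w5:T. ✓
w5: no successors, so [][](~q & p) holds vacuously. ✓
w7: successors {w1}; [](~q & p) there: w1:T. ✓
Satisfying worlds: {w2, w3, w4, w5, w7}.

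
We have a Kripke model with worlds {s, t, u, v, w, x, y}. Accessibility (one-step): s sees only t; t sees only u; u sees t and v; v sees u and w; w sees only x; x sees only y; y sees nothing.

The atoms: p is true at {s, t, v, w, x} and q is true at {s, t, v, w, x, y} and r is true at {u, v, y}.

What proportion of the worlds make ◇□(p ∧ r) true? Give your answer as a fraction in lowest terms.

1/7

s: successors {t}; □(p ∧ r) there: t:F. ✗
t: successors {u}; □(p ∧ r) there: u:F. ✗
u: successors {t, v}; □(p ∧ r) there: t:F, v:F. ✗
v: successors {u, w}; □(p ∧ r) there: u:F, w:F. ✗
w: successors {x}; □(p ∧ r) there: x:F. ✗
x: successors {y}; □(p ∧ r) there: y:T. ✓
y: no successors, so ◇□(p ∧ r) fails. ✗
That's 1 of 7 worlds, so 1/7.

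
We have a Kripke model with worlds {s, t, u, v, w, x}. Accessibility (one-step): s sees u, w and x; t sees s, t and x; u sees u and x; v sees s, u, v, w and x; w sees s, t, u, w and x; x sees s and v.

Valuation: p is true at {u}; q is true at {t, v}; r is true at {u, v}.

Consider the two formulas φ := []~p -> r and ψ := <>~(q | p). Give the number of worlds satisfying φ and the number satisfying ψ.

4 and 6

For []~p -> r:
s: []~p is F, r is F. ✓
t: []~p is T, r is F. ✗
u: []~p is F, r is T. ✓
v: []~p is F, r is T. ✓
w: []~p is F, r is F. ✓
x: []~p is T, r is F. ✗
— 4 worlds.
For <>~(q | p):
s: successors {u, w, x}; ~(q | p) there: u:F, w:T, x:T. ✓
t: successors {s, t, x}; ~(q | p) there: s:T, t:F, x:T. ✓
u: successors {u, x}; ~(q | p) there: u:F, x:T. ✓
v: successors {s, u, v, w, x}; ~(q | p) there: s:T, u:F, v:F, w:T, x:T. ✓
w: successors {s, t, u, w, x}; ~(q | p) there: s:T, t:F, u:F, w:T, x:T. ✓
x: successors {s, v}; ~(q | p) there: s:T, v:F. ✓
— 6 worlds.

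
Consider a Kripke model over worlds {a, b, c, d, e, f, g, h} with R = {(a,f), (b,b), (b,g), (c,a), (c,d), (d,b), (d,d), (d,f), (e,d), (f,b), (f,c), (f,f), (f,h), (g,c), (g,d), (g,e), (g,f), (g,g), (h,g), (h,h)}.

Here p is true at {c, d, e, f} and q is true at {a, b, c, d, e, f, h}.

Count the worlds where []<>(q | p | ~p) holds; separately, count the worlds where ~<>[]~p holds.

For []<>(q | p | ~p):
a: successors {f}; <>(q | p | ~p) there: f:T. ✓
b: successors {b, g}; <>(q | p | ~p) there: b:T, g:T. ✓
c: successors {a, d}; <>(q | p | ~p) there: a:T, d:T. ✓
d: successors {b, d, f}; <>(q | p | ~p) there: b:T, d:T, f:T. ✓
e: successors {d}; <>(q | p | ~p) there: d:T. ✓
f: successors {b, c, f, h}; <>(q | p | ~p) there: b:T, c:T, f:T, h:T. ✓
g: successors {c, d, e, f, g}; <>(q | p | ~p) there: c:T, d:T, e:T, f:T, g:T. ✓
h: successors {g, h}; <>(q | p | ~p) there: g:T, h:T. ✓
— 8 worlds.
For ~<>[]~p:
a: <>[]~p is F. ✓
b: <>[]~p is T. ✗
c: <>[]~p is F. ✓
d: <>[]~p is T. ✗
e: <>[]~p is F. ✓
f: <>[]~p is T. ✗
g: <>[]~p is F. ✓
h: <>[]~p is T. ✗
— 4 worlds.

8 and 4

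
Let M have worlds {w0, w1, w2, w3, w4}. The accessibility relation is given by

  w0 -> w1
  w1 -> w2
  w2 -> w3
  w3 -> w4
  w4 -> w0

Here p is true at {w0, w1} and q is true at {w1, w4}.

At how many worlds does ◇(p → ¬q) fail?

1

w0: successors {w1}; p → ¬q there: w1:F. ✗
w1: successors {w2}; p → ¬q there: w2:T. ✓
w2: successors {w3}; p → ¬q there: w3:T. ✓
w3: successors {w4}; p → ¬q there: w4:T. ✓
w4: successors {w0}; p → ¬q there: w0:T. ✓
Satisfying worlds: {w1, w2, w3, w4}.
So ◇(p → ¬q) fails at the other 1 world.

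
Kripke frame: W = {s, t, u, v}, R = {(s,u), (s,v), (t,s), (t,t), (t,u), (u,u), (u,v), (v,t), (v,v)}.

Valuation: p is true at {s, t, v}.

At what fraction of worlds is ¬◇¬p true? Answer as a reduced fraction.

s: ◇¬p is T. ✗
t: ◇¬p is T. ✗
u: ◇¬p is T. ✗
v: ◇¬p is F. ✓
That's 1 of 4 worlds, so 1/4.

1/4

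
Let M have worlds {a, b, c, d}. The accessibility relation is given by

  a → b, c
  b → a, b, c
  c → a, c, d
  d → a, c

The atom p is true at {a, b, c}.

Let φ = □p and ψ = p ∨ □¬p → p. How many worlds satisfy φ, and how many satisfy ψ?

3 and 4

For □p:
a: successors {b, c}; p there: b:T, c:T. ✓
b: successors {a, b, c}; p there: a:T, b:T, c:T. ✓
c: successors {a, c, d}; p there: a:T, c:T, d:F. ✗
d: successors {a, c}; p there: a:T, c:T. ✓
— 3 worlds.
For p ∨ □¬p → p:
a: p ∨ □¬p is T, p is T. ✓
b: p ∨ □¬p is T, p is T. ✓
c: p ∨ □¬p is T, p is T. ✓
d: p ∨ □¬p is F, p is F. ✓
— 4 worlds.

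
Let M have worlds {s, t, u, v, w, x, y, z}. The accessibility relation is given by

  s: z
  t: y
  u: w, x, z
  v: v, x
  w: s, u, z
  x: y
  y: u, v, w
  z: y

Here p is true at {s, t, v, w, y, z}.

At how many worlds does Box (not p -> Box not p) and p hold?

3

s: Box (not p -> Box not p) is T, p is T. ✓
t: Box (not p -> Box not p) is T, p is T. ✓
u: Box (not p -> Box not p) is F, p is F. ✗
v: Box (not p -> Box not p) is F, p is T. ✗
w: Box (not p -> Box not p) is F, p is T. ✗
x: Box (not p -> Box not p) is T, p is F. ✗
y: Box (not p -> Box not p) is F, p is T. ✗
z: Box (not p -> Box not p) is T, p is T. ✓
Satisfying worlds: {s, t, z}.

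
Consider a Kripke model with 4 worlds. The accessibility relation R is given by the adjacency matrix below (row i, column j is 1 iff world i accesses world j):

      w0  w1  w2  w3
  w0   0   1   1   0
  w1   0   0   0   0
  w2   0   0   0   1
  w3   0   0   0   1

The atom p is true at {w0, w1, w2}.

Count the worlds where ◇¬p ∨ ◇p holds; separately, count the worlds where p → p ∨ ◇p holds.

For ◇¬p ∨ ◇p:
w0: ◇¬p is F, ◇p is T. ✓
w1: ◇¬p is F, ◇p is F. ✗
w2: ◇¬p is T, ◇p is F. ✓
w3: ◇¬p is T, ◇p is F. ✓
— 3 worlds.
For p → p ∨ ◇p:
w0: p is T, p ∨ ◇p is T. ✓
w1: p is T, p ∨ ◇p is T. ✓
w2: p is T, p ∨ ◇p is T. ✓
w3: p is F, p ∨ ◇p is F. ✓
— 4 worlds.

3 and 4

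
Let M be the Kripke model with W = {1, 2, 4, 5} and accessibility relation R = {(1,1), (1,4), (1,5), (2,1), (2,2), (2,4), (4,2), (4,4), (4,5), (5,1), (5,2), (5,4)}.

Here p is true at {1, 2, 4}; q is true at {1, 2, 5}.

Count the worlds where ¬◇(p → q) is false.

4

1: ◇(p → q) is T. ✗
2: ◇(p → q) is T. ✗
4: ◇(p → q) is T. ✗
5: ◇(p → q) is T. ✗
Satisfying worlds: ∅.
So ¬◇(p → q) fails at the other 4 worlds.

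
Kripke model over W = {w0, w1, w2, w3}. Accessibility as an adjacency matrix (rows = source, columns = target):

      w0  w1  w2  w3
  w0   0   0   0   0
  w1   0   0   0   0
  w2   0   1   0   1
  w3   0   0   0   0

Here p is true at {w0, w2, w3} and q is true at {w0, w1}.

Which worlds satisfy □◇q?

{w0, w1, w3}

w0: no successors, so □◇q holds vacuously. ✓
w1: no successors, so □◇q holds vacuously. ✓
w2: successors {w1, w3}; ◇q there: w1:F, w3:F. ✗
w3: no successors, so □◇q holds vacuously. ✓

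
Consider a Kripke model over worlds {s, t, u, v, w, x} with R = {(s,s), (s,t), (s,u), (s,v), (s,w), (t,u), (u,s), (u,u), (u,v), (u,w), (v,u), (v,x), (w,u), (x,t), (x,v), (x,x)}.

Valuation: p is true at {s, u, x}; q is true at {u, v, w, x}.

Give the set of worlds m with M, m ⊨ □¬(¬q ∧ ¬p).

{t, u, v, w}

s: successors {s, t, u, v, w}; ¬(¬q ∧ ¬p) there: s:T, t:F, u:T, v:T, w:T. ✗
t: successors {u}; ¬(¬q ∧ ¬p) there: u:T. ✓
u: successors {s, u, v, w}; ¬(¬q ∧ ¬p) there: s:T, u:T, v:T, w:T. ✓
v: successors {u, x}; ¬(¬q ∧ ¬p) there: u:T, x:T. ✓
w: successors {u}; ¬(¬q ∧ ¬p) there: u:T. ✓
x: successors {t, v, x}; ¬(¬q ∧ ¬p) there: t:F, v:T, x:T. ✗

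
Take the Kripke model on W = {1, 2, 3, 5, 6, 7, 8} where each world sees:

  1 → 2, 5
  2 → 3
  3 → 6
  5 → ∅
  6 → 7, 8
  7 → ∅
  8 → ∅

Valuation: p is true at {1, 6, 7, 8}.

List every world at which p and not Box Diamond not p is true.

{1, 6}

1: p is T, not Box Diamond not p is T. ✓
2: p is F, not Box Diamond not p is T. ✗
3: p is F, not Box Diamond not p is T. ✗
5: p is F, not Box Diamond not p is F. ✗
6: p is T, not Box Diamond not p is T. ✓
7: p is T, not Box Diamond not p is F. ✗
8: p is T, not Box Diamond not p is F. ✗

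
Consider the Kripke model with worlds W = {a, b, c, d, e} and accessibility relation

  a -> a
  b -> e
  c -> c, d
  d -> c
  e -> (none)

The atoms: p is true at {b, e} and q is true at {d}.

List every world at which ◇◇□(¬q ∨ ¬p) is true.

{a, c, d}

a: successors {a}; ◇□(¬q ∨ ¬p) there: a:T. ✓
b: successors {e}; ◇□(¬q ∨ ¬p) there: e:F. ✗
c: successors {c, d}; ◇□(¬q ∨ ¬p) there: c:T, d:T. ✓
d: successors {c}; ◇□(¬q ∨ ¬p) there: c:T. ✓
e: no successors, so ◇◇□(¬q ∨ ¬p) fails. ✗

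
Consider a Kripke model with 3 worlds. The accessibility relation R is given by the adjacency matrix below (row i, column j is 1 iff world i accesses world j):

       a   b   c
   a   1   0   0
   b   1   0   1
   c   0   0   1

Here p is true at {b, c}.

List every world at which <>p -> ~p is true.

{a}

a: <>p is F, ~p is T. ✓
b: <>p is T, ~p is F. ✗
c: <>p is T, ~p is F. ✗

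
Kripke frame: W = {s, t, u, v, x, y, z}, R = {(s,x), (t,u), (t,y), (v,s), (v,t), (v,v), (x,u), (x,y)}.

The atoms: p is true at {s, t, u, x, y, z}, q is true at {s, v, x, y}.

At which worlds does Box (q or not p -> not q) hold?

s: successors {x}; q or not p -> not q there: x:F. ✗
t: successors {u, y}; q or not p -> not q there: u:T, y:F. ✗
u: no successors, so Box (q or not p -> not q) holds vacuously. ✓
v: successors {s, t, v}; q or not p -> not q there: s:F, t:T, v:F. ✗
x: successors {u, y}; q or not p -> not q there: u:T, y:F. ✗
y: no successors, so Box (q or not p -> not q) holds vacuously. ✓
z: no successors, so Box (q or not p -> not q) holds vacuously. ✓

{u, y, z}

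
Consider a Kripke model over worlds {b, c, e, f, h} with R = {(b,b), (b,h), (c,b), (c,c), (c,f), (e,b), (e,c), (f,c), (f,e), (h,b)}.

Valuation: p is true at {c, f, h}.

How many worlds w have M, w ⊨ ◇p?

4

b: successors {b, h}; p there: b:F, h:T. ✓
c: successors {b, c, f}; p there: b:F, c:T, f:T. ✓
e: successors {b, c}; p there: b:F, c:T. ✓
f: successors {c, e}; p there: c:T, e:F. ✓
h: successors {b}; p there: b:F. ✗
Satisfying worlds: {b, c, e, f}.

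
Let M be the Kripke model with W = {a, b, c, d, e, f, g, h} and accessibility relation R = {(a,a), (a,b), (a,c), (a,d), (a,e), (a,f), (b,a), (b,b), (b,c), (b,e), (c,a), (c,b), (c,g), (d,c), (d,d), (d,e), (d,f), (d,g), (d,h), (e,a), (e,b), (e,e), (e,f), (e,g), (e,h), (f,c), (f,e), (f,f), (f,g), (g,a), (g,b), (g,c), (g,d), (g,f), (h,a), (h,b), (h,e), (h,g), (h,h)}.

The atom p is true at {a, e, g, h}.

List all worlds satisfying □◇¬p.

a: successors {a, b, c, d, e, f}; ◇¬p there: a:T, b:T, c:T, d:T, e:T, f:T. ✓
b: successors {a, b, c, e}; ◇¬p there: a:T, b:T, c:T, e:T. ✓
c: successors {a, b, g}; ◇¬p there: a:T, b:T, g:T. ✓
d: successors {c, d, e, f, g, h}; ◇¬p there: c:T, d:T, e:T, f:T, g:T, h:T. ✓
e: successors {a, b, e, f, g, h}; ◇¬p there: a:T, b:T, e:T, f:T, g:T, h:T. ✓
f: successors {c, e, f, g}; ◇¬p there: c:T, e:T, f:T, g:T. ✓
g: successors {a, b, c, d, f}; ◇¬p there: a:T, b:T, c:T, d:T, f:T. ✓
h: successors {a, b, e, g, h}; ◇¬p there: a:T, b:T, e:T, g:T, h:T. ✓

{a, b, c, d, e, f, g, h}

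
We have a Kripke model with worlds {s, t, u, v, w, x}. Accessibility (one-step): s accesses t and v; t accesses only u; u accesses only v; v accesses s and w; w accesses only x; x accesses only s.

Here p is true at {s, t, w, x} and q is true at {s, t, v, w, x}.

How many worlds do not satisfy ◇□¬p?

s: successors {t, v}; □¬p there: t:T, v:F. ✓
t: successors {u}; □¬p there: u:T. ✓
u: successors {v}; □¬p there: v:F. ✗
v: successors {s, w}; □¬p there: s:F, w:F. ✗
w: successors {x}; □¬p there: x:F. ✗
x: successors {s}; □¬p there: s:F. ✗
Satisfying worlds: {s, t}.
So ◇□¬p fails at the other 4 worlds.

4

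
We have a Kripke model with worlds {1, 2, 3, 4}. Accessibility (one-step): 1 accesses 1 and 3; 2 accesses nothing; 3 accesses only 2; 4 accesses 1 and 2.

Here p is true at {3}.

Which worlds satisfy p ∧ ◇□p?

{3}

1: p is F, ◇□p is F. ✗
2: p is F, ◇□p is F. ✗
3: p is T, ◇□p is T. ✓
4: p is F, ◇□p is T. ✗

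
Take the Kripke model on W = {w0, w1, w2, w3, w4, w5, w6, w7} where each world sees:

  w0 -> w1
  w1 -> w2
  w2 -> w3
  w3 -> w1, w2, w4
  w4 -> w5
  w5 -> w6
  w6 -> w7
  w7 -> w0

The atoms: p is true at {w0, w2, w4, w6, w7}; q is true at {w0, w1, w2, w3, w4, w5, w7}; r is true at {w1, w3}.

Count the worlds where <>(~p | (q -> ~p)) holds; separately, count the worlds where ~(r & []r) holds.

5 and 8

For <>(~p | (q -> ~p)):
w0: successors {w1}; ~p | (q -> ~p) there: w1:T. ✓
w1: successors {w2}; ~p | (q -> ~p) there: w2:F. ✗
w2: successors {w3}; ~p | (q -> ~p) there: w3:T. ✓
w3: successors {w1, w2, w4}; ~p | (q -> ~p) there: w1:T, w2:F, w4:F. ✓
w4: successors {w5}; ~p | (q -> ~p) there: w5:T. ✓
w5: successors {w6}; ~p | (q -> ~p) there: w6:T. ✓
w6: successors {w7}; ~p | (q -> ~p) there: w7:F. ✗
w7: successors {w0}; ~p | (q -> ~p) there: w0:F. ✗
— 5 worlds.
For ~(r & []r):
w0: r & []r is F. ✓
w1: r & []r is F. ✓
w2: r & []r is F. ✓
w3: r & []r is F. ✓
w4: r & []r is F. ✓
w5: r & []r is F. ✓
w6: r & []r is F. ✓
w7: r & []r is F. ✓
— 8 worlds.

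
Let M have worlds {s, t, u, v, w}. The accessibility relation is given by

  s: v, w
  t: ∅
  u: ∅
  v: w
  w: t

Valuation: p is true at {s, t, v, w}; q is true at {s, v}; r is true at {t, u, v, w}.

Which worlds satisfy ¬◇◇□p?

s: ◇◇□p is T. ✗
t: ◇◇□p is F. ✓
u: ◇◇□p is F. ✓
v: ◇◇□p is T. ✗
w: ◇◇□p is F. ✓

{t, u, w}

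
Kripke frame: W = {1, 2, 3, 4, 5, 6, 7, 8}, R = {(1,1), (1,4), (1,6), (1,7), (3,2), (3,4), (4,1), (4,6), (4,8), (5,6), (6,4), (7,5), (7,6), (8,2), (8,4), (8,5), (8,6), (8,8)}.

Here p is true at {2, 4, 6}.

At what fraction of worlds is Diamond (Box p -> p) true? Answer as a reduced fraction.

1: successors {1, 4, 6, 7}; Box p -> p there: 1:T, 4:T, 6:T, 7:T. ✓
2: no successors, so Diamond (Box p -> p) fails. ✗
3: successors {2, 4}; Box p -> p there: 2:T, 4:T. ✓
4: successors {1, 6, 8}; Box p -> p there: 1:T, 6:T, 8:T. ✓
5: successors {6}; Box p -> p there: 6:T. ✓
6: successors {4}; Box p -> p there: 4:T. ✓
7: successors {5, 6}; Box p -> p there: 5:F, 6:T. ✓
8: successors {2, 4, 5, 6, 8}; Box p -> p there: 2:T, 4:T, 5:F, 6:T, 8:T. ✓
That's 7 of 8 worlds, so 7/8.

7/8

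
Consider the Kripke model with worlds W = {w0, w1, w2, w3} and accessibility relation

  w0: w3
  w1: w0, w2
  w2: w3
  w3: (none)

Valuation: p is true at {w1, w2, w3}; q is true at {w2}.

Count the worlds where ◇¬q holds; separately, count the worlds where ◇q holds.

For ◇¬q:
w0: successors {w3}; ¬q there: w3:T. ✓
w1: successors {w0, w2}; ¬q there: w0:T, w2:F. ✓
w2: successors {w3}; ¬q there: w3:T. ✓
w3: no successors, so ◇¬q fails. ✗
— 3 worlds.
For ◇q:
w0: successors {w3}; q there: w3:F. ✗
w1: successors {w0, w2}; q there: w0:F, w2:T. ✓
w2: successors {w3}; q there: w3:F. ✗
w3: no successors, so ◇q fails. ✗
— 1 world.

3 and 1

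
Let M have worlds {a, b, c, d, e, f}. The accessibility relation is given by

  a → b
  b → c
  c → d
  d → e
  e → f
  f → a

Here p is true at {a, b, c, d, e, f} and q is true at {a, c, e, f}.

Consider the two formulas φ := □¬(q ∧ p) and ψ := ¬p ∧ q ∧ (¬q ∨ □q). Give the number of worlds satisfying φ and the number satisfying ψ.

2 and 0

For □¬(q ∧ p):
a: successors {b}; ¬(q ∧ p) there: b:T. ✓
b: successors {c}; ¬(q ∧ p) there: c:F. ✗
c: successors {d}; ¬(q ∧ p) there: d:T. ✓
d: successors {e}; ¬(q ∧ p) there: e:F. ✗
e: successors {f}; ¬(q ∧ p) there: f:F. ✗
f: successors {a}; ¬(q ∧ p) there: a:F. ✗
— 2 worlds.
For ¬p ∧ q ∧ (¬q ∨ □q):
a: ¬p ∧ q is F, ¬q ∨ □q is F. ✗
b: ¬p ∧ q is F, ¬q ∨ □q is T. ✗
c: ¬p ∧ q is F, ¬q ∨ □q is F. ✗
d: ¬p ∧ q is F, ¬q ∨ □q is T. ✗
e: ¬p ∧ q is F, ¬q ∨ □q is T. ✗
f: ¬p ∧ q is F, ¬q ∨ □q is T. ✗
— 0 worlds.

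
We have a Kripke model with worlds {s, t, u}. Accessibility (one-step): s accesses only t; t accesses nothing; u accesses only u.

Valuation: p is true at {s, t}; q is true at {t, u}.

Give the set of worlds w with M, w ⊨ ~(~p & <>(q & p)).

s: ~p & <>(q & p) is F. ✓
t: ~p & <>(q & p) is F. ✓
u: ~p & <>(q & p) is F. ✓

{s, t, u}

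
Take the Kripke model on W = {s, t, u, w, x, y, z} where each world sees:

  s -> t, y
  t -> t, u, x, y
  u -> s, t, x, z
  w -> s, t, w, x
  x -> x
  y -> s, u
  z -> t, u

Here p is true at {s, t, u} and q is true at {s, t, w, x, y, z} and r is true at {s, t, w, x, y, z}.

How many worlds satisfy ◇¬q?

3

s: successors {t, y}; ¬q there: t:F, y:F. ✗
t: successors {t, u, x, y}; ¬q there: t:F, u:T, x:F, y:F. ✓
u: successors {s, t, x, z}; ¬q there: s:F, t:F, x:F, z:F. ✗
w: successors {s, t, w, x}; ¬q there: s:F, t:F, w:F, x:F. ✗
x: successors {x}; ¬q there: x:F. ✗
y: successors {s, u}; ¬q there: s:F, u:T. ✓
z: successors {t, u}; ¬q there: t:F, u:T. ✓
Satisfying worlds: {t, y, z}.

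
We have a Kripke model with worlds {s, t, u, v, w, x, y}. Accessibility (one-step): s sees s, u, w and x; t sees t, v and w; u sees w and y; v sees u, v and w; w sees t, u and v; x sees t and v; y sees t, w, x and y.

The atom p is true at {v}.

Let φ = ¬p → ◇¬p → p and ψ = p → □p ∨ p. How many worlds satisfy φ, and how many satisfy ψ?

For ¬p → ◇¬p → p:
s: ¬p is T, ◇¬p → p is F. ✗
t: ¬p is T, ◇¬p → p is F. ✗
u: ¬p is T, ◇¬p → p is F. ✗
v: ¬p is F, ◇¬p → p is T. ✓
w: ¬p is T, ◇¬p → p is F. ✗
x: ¬p is T, ◇¬p → p is F. ✗
y: ¬p is T, ◇¬p → p is F. ✗
— 1 world.
For p → □p ∨ p:
s: p is F, □p ∨ p is F. ✓
t: p is F, □p ∨ p is F. ✓
u: p is F, □p ∨ p is F. ✓
v: p is T, □p ∨ p is T. ✓
w: p is F, □p ∨ p is F. ✓
x: p is F, □p ∨ p is F. ✓
y: p is F, □p ∨ p is F. ✓
— 7 worlds.

1 and 7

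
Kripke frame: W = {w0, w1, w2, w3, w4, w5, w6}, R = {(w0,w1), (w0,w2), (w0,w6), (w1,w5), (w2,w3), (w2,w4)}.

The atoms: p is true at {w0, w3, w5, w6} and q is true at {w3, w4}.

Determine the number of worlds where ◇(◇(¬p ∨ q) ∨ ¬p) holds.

w0: successors {w1, w2, w6}; ◇(¬p ∨ q) ∨ ¬p there: w1:T, w2:T, w6:F. ✓
w1: successors {w5}; ◇(¬p ∨ q) ∨ ¬p there: w5:F. ✗
w2: successors {w3, w4}; ◇(¬p ∨ q) ∨ ¬p there: w3:F, w4:T. ✓
w3: no successors, so ◇(◇(¬p ∨ q) ∨ ¬p) fails. ✗
w4: no successors, so ◇(◇(¬p ∨ q) ∨ ¬p) fails. ✗
w5: no successors, so ◇(◇(¬p ∨ q) ∨ ¬p) fails. ✗
w6: no successors, so ◇(◇(¬p ∨ q) ∨ ¬p) fails. ✗
Satisfying worlds: {w0, w2}.

2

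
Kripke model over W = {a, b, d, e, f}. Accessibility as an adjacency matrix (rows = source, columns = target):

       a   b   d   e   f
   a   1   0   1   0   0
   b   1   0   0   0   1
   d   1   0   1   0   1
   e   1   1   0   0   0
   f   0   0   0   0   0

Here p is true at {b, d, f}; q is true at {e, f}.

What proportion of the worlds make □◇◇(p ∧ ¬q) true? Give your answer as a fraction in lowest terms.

3/5

a: successors {a, d}; ◇◇(p ∧ ¬q) there: a:T, d:T. ✓
b: successors {a, f}; ◇◇(p ∧ ¬q) there: a:T, f:F. ✗
d: successors {a, d, f}; ◇◇(p ∧ ¬q) there: a:T, d:T, f:F. ✗
e: successors {a, b}; ◇◇(p ∧ ¬q) there: a:T, b:T. ✓
f: no successors, so □◇◇(p ∧ ¬q) holds vacuously. ✓
That's 3 of 5 worlds, so 3/5.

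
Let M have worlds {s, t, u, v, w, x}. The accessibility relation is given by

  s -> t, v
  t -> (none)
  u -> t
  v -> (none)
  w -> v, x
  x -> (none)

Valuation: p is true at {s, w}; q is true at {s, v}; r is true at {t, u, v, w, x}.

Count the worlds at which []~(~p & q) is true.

s: successors {t, v}; ~(~p & q) there: t:T, v:F. ✗
t: no successors, so []~(~p & q) holds vacuously. ✓
u: successors {t}; ~(~p & q) there: t:T. ✓
v: no successors, so []~(~p & q) holds vacuously. ✓
w: successors {v, x}; ~(~p & q) there: v:F, x:T. ✗
x: no successors, so []~(~p & q) holds vacuously. ✓
Satisfying worlds: {t, u, v, x}.

4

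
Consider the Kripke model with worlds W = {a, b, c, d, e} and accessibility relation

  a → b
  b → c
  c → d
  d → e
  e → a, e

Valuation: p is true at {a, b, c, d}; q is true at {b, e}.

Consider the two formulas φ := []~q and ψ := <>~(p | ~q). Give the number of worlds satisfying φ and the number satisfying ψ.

2 and 2

For []~q:
a: successors {b}; ~q there: b:F. ✗
b: successors {c}; ~q there: c:T. ✓
c: successors {d}; ~q there: d:T. ✓
d: successors {e}; ~q there: e:F. ✗
e: successors {a, e}; ~q there: a:T, e:F. ✗
— 2 worlds.
For <>~(p | ~q):
a: successors {b}; ~(p | ~q) there: b:F. ✗
b: successors {c}; ~(p | ~q) there: c:F. ✗
c: successors {d}; ~(p | ~q) there: d:F. ✗
d: successors {e}; ~(p | ~q) there: e:T. ✓
e: successors {a, e}; ~(p | ~q) there: a:F, e:T. ✓
— 2 worlds.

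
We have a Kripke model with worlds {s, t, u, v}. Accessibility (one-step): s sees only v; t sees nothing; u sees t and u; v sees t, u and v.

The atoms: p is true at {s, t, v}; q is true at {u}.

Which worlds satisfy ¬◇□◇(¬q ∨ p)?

{s, t}

s: ◇□◇(¬q ∨ p) is F. ✓
t: ◇□◇(¬q ∨ p) is F. ✓
u: ◇□◇(¬q ∨ p) is T. ✗
v: ◇□◇(¬q ∨ p) is T. ✗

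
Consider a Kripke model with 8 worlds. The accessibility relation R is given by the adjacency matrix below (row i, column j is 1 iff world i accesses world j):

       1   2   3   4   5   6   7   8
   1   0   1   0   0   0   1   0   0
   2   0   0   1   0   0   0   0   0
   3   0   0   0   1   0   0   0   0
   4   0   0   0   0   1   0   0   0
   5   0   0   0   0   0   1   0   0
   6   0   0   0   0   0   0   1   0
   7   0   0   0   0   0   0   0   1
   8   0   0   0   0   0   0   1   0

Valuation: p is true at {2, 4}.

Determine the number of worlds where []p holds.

1: successors {2, 6}; p there: 2:T, 6:F. ✗
2: successors {3}; p there: 3:F. ✗
3: successors {4}; p there: 4:T. ✓
4: successors {5}; p there: 5:F. ✗
5: successors {6}; p there: 6:F. ✗
6: successors {7}; p there: 7:F. ✗
7: successors {8}; p there: 8:F. ✗
8: successors {7}; p there: 7:F. ✗
Satisfying worlds: {3}.

1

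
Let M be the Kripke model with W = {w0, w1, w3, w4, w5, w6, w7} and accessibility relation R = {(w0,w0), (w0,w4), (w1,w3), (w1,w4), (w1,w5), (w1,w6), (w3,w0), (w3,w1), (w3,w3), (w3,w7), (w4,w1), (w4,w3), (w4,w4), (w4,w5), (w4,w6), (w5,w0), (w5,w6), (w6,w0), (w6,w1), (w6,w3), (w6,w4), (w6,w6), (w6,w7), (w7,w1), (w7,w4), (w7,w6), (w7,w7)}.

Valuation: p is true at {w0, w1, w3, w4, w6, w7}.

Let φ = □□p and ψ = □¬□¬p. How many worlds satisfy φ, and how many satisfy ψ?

For □□p:
w0: successors {w0, w4}; □p there: w0:T, w4:F. ✗
w1: successors {w3, w4, w5, w6}; □p there: w3:T, w4:F, w5:T, w6:T. ✗
w3: successors {w0, w1, w3, w7}; □p there: w0:T, w1:F, w3:T, w7:T. ✗
w4: successors {w1, w3, w4, w5, w6}; □p there: w1:F, w3:T, w4:F, w5:T, w6:T. ✗
w5: successors {w0, w6}; □p there: w0:T, w6:T. ✓
w6: successors {w0, w1, w3, w4, w6, w7}; □p there: w0:T, w1:F, w3:T, w4:F, w6:T, w7:T. ✗
w7: successors {w1, w4, w6, w7}; □p there: w1:F, w4:F, w6:T, w7:T. ✗
— 1 world.
For □¬□¬p:
w0: successors {w0, w4}; ¬□¬p there: w0:T, w4:T. ✓
w1: successors {w3, w4, w5, w6}; ¬□¬p there: w3:T, w4:T, w5:T, w6:T. ✓
w3: successors {w0, w1, w3, w7}; ¬□¬p there: w0:T, w1:T, w3:T, w7:T. ✓
w4: successors {w1, w3, w4, w5, w6}; ¬□¬p there: w1:T, w3:T, w4:T, w5:T, w6:T. ✓
w5: successors {w0, w6}; ¬□¬p there: w0:T, w6:T. ✓
w6: successors {w0, w1, w3, w4, w6, w7}; ¬□¬p there: w0:T, w1:T, w3:T, w4:T, w6:T, w7:T. ✓
w7: successors {w1, w4, w6, w7}; ¬□¬p there: w1:T, w4:T, w6:T, w7:T. ✓
— 7 worlds.

1 and 7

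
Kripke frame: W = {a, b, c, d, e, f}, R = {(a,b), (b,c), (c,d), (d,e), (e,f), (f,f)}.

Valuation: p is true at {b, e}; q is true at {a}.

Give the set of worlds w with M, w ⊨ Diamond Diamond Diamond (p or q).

a: successors {b}; Diamond Diamond (p or q) there: b:F. ✗
b: successors {c}; Diamond Diamond (p or q) there: c:T. ✓
c: successors {d}; Diamond Diamond (p or q) there: d:F. ✗
d: successors {e}; Diamond Diamond (p or q) there: e:F. ✗
e: successors {f}; Diamond Diamond (p or q) there: f:F. ✗
f: successors {f}; Diamond Diamond (p or q) there: f:F. ✗

{b}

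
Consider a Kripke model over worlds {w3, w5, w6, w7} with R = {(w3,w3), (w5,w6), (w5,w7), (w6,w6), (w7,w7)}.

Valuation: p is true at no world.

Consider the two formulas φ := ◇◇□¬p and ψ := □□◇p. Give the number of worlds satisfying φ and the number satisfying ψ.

For ◇◇□¬p:
w3: successors {w3}; ◇□¬p there: w3:T. ✓
w5: successors {w6, w7}; ◇□¬p there: w6:T, w7:T. ✓
w6: successors {w6}; ◇□¬p there: w6:T. ✓
w7: successors {w7}; ◇□¬p there: w7:T. ✓
— 4 worlds.
For □□◇p:
w3: successors {w3}; □◇p there: w3:F. ✗
w5: successors {w6, w7}; □◇p there: w6:F, w7:F. ✗
w6: successors {w6}; □◇p there: w6:F. ✗
w7: successors {w7}; □◇p there: w7:F. ✗
— 0 worlds.

4 and 0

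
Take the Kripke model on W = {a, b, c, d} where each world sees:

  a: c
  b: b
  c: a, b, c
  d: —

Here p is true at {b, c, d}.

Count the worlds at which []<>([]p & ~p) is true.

a: successors {c}; <>([]p & ~p) there: c:T. ✓
b: successors {b}; <>([]p & ~p) there: b:F. ✗
c: successors {a, b, c}; <>([]p & ~p) there: a:F, b:F, c:T. ✗
d: no successors, so []<>([]p & ~p) holds vacuously. ✓
Satisfying worlds: {a, d}.

2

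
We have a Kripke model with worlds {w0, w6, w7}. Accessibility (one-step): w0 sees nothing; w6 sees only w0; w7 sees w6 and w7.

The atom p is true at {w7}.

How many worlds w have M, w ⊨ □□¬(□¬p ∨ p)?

2

w0: no successors, so □□¬(□¬p ∨ p) holds vacuously. ✓
w6: successors {w0}; □¬(□¬p ∨ p) there: w0:T. ✓
w7: successors {w6, w7}; □¬(□¬p ∨ p) there: w6:F, w7:F. ✗
Satisfying worlds: {w0, w6}.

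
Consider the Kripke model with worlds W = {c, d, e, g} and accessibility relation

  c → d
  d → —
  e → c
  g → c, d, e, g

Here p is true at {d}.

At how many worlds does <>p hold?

2

c: successors {d}; p there: d:T. ✓
d: no successors, so <>p fails. ✗
e: successors {c}; p there: c:F. ✗
g: successors {c, d, e, g}; p there: c:F, d:T, e:F, g:F. ✓
Satisfying worlds: {c, g}.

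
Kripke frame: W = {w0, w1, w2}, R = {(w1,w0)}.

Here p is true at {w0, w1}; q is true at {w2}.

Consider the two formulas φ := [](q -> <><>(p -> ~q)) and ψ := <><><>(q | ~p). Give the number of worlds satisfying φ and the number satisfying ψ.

3 and 0

For [](q -> <><>(p -> ~q)):
w0: no successors, so [](q -> <><>(p -> ~q)) holds vacuously. ✓
w1: successors {w0}; q -> <><>(p -> ~q) there: w0:T. ✓
w2: no successors, so [](q -> <><>(p -> ~q)) holds vacuously. ✓
— 3 worlds.
For <><><>(q | ~p):
w0: no successors, so <><><>(q | ~p) fails. ✗
w1: successors {w0}; <><>(q | ~p) there: w0:F. ✗
w2: no successors, so <><><>(q | ~p) fails. ✗
— 0 worlds.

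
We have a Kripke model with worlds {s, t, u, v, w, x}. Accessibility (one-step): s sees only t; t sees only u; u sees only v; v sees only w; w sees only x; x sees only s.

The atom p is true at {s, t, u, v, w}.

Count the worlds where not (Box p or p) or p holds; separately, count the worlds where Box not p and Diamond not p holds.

For not (Box p or p) or p:
s: not (Box p or p) is F, p is T. ✓
t: not (Box p or p) is F, p is T. ✓
u: not (Box p or p) is F, p is T. ✓
v: not (Box p or p) is F, p is T. ✓
w: not (Box p or p) is F, p is T. ✓
x: not (Box p or p) is F, p is F. ✗
— 5 worlds.
For Box not p and Diamond not p:
s: Box not p is F, Diamond not p is F. ✗
t: Box not p is F, Diamond not p is F. ✗
u: Box not p is F, Diamond not p is F. ✗
v: Box not p is F, Diamond not p is F. ✗
w: Box not p is T, Diamond not p is T. ✓
x: Box not p is F, Diamond not p is F. ✗
— 1 world.

5 and 1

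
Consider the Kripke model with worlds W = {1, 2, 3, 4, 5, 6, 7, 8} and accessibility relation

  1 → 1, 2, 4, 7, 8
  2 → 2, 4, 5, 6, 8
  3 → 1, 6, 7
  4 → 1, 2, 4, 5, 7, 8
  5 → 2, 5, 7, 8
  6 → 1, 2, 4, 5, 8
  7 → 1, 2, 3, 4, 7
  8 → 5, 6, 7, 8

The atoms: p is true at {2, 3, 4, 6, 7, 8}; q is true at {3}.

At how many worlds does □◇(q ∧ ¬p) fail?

8

1: successors {1, 2, 4, 7, 8}; ◇(q ∧ ¬p) there: 1:F, 2:F, 4:F, 7:F, 8:F. ✗
2: successors {2, 4, 5, 6, 8}; ◇(q ∧ ¬p) there: 2:F, 4:F, 5:F, 6:F, 8:F. ✗
3: successors {1, 6, 7}; ◇(q ∧ ¬p) there: 1:F, 6:F, 7:F. ✗
4: successors {1, 2, 4, 5, 7, 8}; ◇(q ∧ ¬p) there: 1:F, 2:F, 4:F, 5:F, 7:F, 8:F. ✗
5: successors {2, 5, 7, 8}; ◇(q ∧ ¬p) there: 2:F, 5:F, 7:F, 8:F. ✗
6: successors {1, 2, 4, 5, 8}; ◇(q ∧ ¬p) there: 1:F, 2:F, 4:F, 5:F, 8:F. ✗
7: successors {1, 2, 3, 4, 7}; ◇(q ∧ ¬p) there: 1:F, 2:F, 3:F, 4:F, 7:F. ✗
8: successors {5, 6, 7, 8}; ◇(q ∧ ¬p) there: 5:F, 6:F, 7:F, 8:F. ✗
Satisfying worlds: ∅.
So □◇(q ∧ ¬p) fails at the other 8 worlds.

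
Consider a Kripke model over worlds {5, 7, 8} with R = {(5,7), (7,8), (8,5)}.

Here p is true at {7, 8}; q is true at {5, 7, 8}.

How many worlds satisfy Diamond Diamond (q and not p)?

5: successors {7}; Diamond (q and not p) there: 7:F. ✗
7: successors {8}; Diamond (q and not p) there: 8:T. ✓
8: successors {5}; Diamond (q and not p) there: 5:F. ✗
Satisfying worlds: {7}.

1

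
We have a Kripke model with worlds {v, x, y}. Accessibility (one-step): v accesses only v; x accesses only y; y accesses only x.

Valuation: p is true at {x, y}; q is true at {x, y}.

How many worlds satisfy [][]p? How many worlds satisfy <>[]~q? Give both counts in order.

For [][]p:
v: successors {v}; []p there: v:F. ✗
x: successors {y}; []p there: y:T. ✓
y: successors {x}; []p there: x:T. ✓
— 2 worlds.
For <>[]~q:
v: successors {v}; []~q there: v:T. ✓
x: successors {y}; []~q there: y:F. ✗
y: successors {x}; []~q there: x:F. ✗
— 1 world.

2 and 1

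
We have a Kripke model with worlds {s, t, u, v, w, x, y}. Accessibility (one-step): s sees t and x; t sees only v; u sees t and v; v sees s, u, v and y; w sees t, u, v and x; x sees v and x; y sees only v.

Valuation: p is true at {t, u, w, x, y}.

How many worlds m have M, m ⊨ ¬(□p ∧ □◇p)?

s: □p ∧ □◇p is F. ✓
t: □p ∧ □◇p is F. ✓
u: □p ∧ □◇p is F. ✓
v: □p ∧ □◇p is F. ✓
w: □p ∧ □◇p is F. ✓
x: □p ∧ □◇p is F. ✓
y: □p ∧ □◇p is F. ✓
Satisfying worlds: {s, t, u, v, w, x, y}.

7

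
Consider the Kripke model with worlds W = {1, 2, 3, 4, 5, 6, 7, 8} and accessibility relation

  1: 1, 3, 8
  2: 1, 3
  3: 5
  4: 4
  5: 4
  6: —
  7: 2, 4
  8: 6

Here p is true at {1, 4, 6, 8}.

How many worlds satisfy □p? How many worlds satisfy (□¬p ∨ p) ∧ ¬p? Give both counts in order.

For □p:
1: successors {1, 3, 8}; p there: 1:T, 3:F, 8:T. ✗
2: successors {1, 3}; p there: 1:T, 3:F. ✗
3: successors {5}; p there: 5:F. ✗
4: successors {4}; p there: 4:T. ✓
5: successors {4}; p there: 4:T. ✓
6: no successors, so □p holds vacuously. ✓
7: successors {2, 4}; p there: 2:F, 4:T. ✗
8: successors {6}; p there: 6:T. ✓
— 4 worlds.
For (□¬p ∨ p) ∧ ¬p:
1: □¬p ∨ p is T, ¬p is F. ✗
2: □¬p ∨ p is F, ¬p is T. ✗
3: □¬p ∨ p is T, ¬p is T. ✓
4: □¬p ∨ p is T, ¬p is F. ✗
5: □¬p ∨ p is F, ¬p is T. ✗
6: □¬p ∨ p is T, ¬p is F. ✗
7: □¬p ∨ p is F, ¬p is T. ✗
8: □¬p ∨ p is T, ¬p is F. ✗
— 1 world.

4 and 1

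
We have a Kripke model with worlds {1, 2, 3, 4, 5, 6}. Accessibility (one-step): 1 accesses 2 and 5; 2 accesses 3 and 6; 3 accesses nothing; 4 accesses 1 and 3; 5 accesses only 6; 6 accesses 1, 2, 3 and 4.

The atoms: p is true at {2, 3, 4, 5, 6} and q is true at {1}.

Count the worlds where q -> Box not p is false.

1

1: q is T, Box not p is F. ✗
2: q is F, Box not p is F. ✓
3: q is F, Box not p is T. ✓
4: q is F, Box not p is F. ✓
5: q is F, Box not p is F. ✓
6: q is F, Box not p is F. ✓
Satisfying worlds: {2, 3, 4, 5, 6}.
So q -> Box not p fails at the other 1 world.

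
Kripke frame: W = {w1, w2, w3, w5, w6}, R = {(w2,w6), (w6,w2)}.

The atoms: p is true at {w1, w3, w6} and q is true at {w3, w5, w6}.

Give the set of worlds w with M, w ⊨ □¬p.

w1: no successors, so □¬p holds vacuously. ✓
w2: successors {w6}; ¬p there: w6:F. ✗
w3: no successors, so □¬p holds vacuously. ✓
w5: no successors, so □¬p holds vacuously. ✓
w6: successors {w2}; ¬p there: w2:T. ✓

{w1, w3, w5, w6}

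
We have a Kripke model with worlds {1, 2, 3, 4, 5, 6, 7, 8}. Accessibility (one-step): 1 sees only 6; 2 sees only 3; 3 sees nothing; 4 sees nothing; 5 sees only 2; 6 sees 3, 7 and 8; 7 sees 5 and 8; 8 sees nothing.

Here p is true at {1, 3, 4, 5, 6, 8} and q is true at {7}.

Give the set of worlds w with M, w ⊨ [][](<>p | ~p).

{2, 3, 4, 7, 8}

1: successors {6}; [](<>p | ~p) there: 6:F. ✗
2: successors {3}; [](<>p | ~p) there: 3:T. ✓
3: no successors, so [][](<>p | ~p) holds vacuously. ✓
4: no successors, so [][](<>p | ~p) holds vacuously. ✓
5: successors {2}; [](<>p | ~p) there: 2:F. ✗
6: successors {3, 7, 8}; [](<>p | ~p) there: 3:T, 7:F, 8:T. ✗
7: successors {5, 8}; [](<>p | ~p) there: 5:T, 8:T. ✓
8: no successors, so [][](<>p | ~p) holds vacuously. ✓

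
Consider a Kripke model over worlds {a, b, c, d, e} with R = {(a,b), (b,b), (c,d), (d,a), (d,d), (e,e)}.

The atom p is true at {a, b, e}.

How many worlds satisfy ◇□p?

a: successors {b}; □p there: b:T. ✓
b: successors {b}; □p there: b:T. ✓
c: successors {d}; □p there: d:F. ✗
d: successors {a, d}; □p there: a:T, d:F. ✓
e: successors {e}; □p there: e:T. ✓
Satisfying worlds: {a, b, d, e}.

4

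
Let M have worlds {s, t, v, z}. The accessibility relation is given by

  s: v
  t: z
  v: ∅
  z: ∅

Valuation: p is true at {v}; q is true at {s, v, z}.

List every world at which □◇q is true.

s: successors {v}; ◇q there: v:F. ✗
t: successors {z}; ◇q there: z:F. ✗
v: no successors, so □◇q holds vacuously. ✓
z: no successors, so □◇q holds vacuously. ✓

{v, z}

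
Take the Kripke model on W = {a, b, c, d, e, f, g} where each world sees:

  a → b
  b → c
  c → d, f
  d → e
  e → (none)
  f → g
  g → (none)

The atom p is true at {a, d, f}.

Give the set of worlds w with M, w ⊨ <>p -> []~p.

{a, b, d, e, f, g}

a: <>p is F, []~p is T. ✓
b: <>p is F, []~p is T. ✓
c: <>p is T, []~p is F. ✗
d: <>p is F, []~p is T. ✓
e: <>p is F, []~p is T. ✓
f: <>p is F, []~p is T. ✓
g: <>p is F, []~p is T. ✓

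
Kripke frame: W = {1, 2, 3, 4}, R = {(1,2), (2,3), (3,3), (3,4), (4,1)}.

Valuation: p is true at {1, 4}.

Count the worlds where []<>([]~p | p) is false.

1

1: successors {2}; <>([]~p | p) there: 2:F. ✗
2: successors {3}; <>([]~p | p) there: 3:T. ✓
3: successors {3, 4}; <>([]~p | p) there: 3:T, 4:T. ✓
4: successors {1}; <>([]~p | p) there: 1:T. ✓
Satisfying worlds: {2, 3, 4}.
So []<>([]~p | p) fails at the other 1 world.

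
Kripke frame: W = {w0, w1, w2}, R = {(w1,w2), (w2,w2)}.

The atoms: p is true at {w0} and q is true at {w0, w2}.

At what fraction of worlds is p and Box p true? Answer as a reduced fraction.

1/3

w0: p is T, Box p is T. ✓
w1: p is F, Box p is F. ✗
w2: p is F, Box p is F. ✗
That's 1 of 3 worlds, so 1/3.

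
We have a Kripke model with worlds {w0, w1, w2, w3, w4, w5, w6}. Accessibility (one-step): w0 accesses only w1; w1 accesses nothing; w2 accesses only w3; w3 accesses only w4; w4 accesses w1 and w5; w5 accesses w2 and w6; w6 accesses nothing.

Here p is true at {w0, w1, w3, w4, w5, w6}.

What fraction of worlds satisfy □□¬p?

w0: successors {w1}; □¬p there: w1:T. ✓
w1: no successors, so □□¬p holds vacuously. ✓
w2: successors {w3}; □¬p there: w3:F. ✗
w3: successors {w4}; □¬p there: w4:F. ✗
w4: successors {w1, w5}; □¬p there: w1:T, w5:F. ✗
w5: successors {w2, w6}; □¬p there: w2:F, w6:T. ✗
w6: no successors, so □□¬p holds vacuously. ✓
That's 3 of 7 worlds, so 3/7.

3/7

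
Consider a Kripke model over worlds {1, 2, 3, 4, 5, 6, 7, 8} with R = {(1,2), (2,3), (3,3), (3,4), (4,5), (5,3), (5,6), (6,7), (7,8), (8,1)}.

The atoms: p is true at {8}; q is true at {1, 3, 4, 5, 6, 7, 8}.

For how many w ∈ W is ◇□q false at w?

1: successors {2}; □q there: 2:T. ✓
2: successors {3}; □q there: 3:T. ✓
3: successors {3, 4}; □q there: 3:T, 4:T. ✓
4: successors {5}; □q there: 5:T. ✓
5: successors {3, 6}; □q there: 3:T, 6:T. ✓
6: successors {7}; □q there: 7:T. ✓
7: successors {8}; □q there: 8:T. ✓
8: successors {1}; □q there: 1:F. ✗
Satisfying worlds: {1, 2, 3, 4, 5, 6, 7}.
So ◇□q fails at the other 1 world.

1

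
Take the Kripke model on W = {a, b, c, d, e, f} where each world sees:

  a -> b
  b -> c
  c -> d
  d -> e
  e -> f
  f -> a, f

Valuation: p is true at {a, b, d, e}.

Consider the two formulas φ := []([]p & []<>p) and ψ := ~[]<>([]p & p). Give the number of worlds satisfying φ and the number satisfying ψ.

For []([]p & []<>p):
a: successors {b}; []p & []<>p there: b:F. ✗
b: successors {c}; []p & []<>p there: c:T. ✓
c: successors {d}; []p & []<>p there: d:F. ✗
d: successors {e}; []p & []<>p there: e:F. ✗
e: successors {f}; []p & []<>p there: f:F. ✗
f: successors {a, f}; []p & []<>p there: a:F, f:F. ✗
— 1 world.
For ~[]<>([]p & p):
a: []<>([]p & p) is F. ✓
b: []<>([]p & p) is T. ✗
c: []<>([]p & p) is F. ✓
d: []<>([]p & p) is F. ✓
e: []<>([]p & p) is T. ✗
f: []<>([]p & p) is F. ✓
— 4 worlds.

1 and 4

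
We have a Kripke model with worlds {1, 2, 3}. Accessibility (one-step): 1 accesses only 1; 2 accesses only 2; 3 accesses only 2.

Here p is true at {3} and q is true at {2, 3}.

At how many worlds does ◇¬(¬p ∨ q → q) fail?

1: successors {1}; ¬(¬p ∨ q → q) there: 1:T. ✓
2: successors {2}; ¬(¬p ∨ q → q) there: 2:F. ✗
3: successors {2}; ¬(¬p ∨ q → q) there: 2:F. ✗
Satisfying worlds: {1}.
So ◇¬(¬p ∨ q → q) fails at the other 2 worlds.

2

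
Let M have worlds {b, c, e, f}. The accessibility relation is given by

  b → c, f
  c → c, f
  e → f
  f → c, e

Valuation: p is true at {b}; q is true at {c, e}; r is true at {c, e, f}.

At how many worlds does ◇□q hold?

3

b: successors {c, f}; □q there: c:F, f:T. ✓
c: successors {c, f}; □q there: c:F, f:T. ✓
e: successors {f}; □q there: f:T. ✓
f: successors {c, e}; □q there: c:F, e:F. ✗
Satisfying worlds: {b, c, e}.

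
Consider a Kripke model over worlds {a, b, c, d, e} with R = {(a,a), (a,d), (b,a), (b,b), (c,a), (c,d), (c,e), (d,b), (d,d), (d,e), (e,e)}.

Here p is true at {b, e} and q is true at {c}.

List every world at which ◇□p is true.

{c, d, e}

a: successors {a, d}; □p there: a:F, d:F. ✗
b: successors {a, b}; □p there: a:F, b:F. ✗
c: successors {a, d, e}; □p there: a:F, d:F, e:T. ✓
d: successors {b, d, e}; □p there: b:F, d:F, e:T. ✓
e: successors {e}; □p there: e:T. ✓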